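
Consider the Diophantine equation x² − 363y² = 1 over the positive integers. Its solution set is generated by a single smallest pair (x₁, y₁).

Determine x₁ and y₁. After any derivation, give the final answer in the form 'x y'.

[19; 19,38] for √363; ℓ=2 ⇒ convergent index 1
k=0  a_k=19  p_k/q_k = 19/1
k=1  a_k=19  p_k/q_k = 362/19
fundamental: x₁=362, y₁=19  (since 131044 − 363·361 = 1)

362 19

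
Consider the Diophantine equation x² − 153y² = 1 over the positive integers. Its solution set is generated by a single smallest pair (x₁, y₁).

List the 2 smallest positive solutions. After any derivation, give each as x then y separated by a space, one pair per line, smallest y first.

2177 176
9478657 766304

[12; 2,1,2,2,2,1,2,24] for √153; ℓ=8 ⇒ convergent index 7
step 0: (12, 1)  from 12·(1,0) + (0,1)
…
step 2: (37, 3)  from 1·(25,2) + (12,1)
step 3: (99, 8)  from 2·(37,3) + (25,2)
step 4: (235, 19)  from 2·(99,8) + (37,3)
step 5: (569, 46)  from 2·(235,19) + (99,8)
step 6: (804, 65)  from 1·(569,46) + (235,19)
step 7: (2177, 176)  from 2·(804,65) + (569,46)
fundamental: x₁=2177, y₁=176  (since 4739329 − 153·30976 = 1)
n=2: (2177,176)∘(2177,176) = (2177·2177+153·176·176, 2177·176+176·2177) = (9478657,766304)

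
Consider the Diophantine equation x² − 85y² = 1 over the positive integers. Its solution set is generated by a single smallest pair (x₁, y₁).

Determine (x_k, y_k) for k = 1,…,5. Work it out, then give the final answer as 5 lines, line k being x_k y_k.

√85 → a₀=9, period (4,1,1,4,18); ℓ=5 odd so k=9
i=0: a=9 ⇒ p=9, q=1
i=1: a=4 ⇒ p=37, q=4
i=2: a=1 ⇒ p=46, q=5
…
i=4: a=4 ⇒ p=378, q=41
i=5: a=18 ⇒ p=6887, q=747
…
i=8: a=1 ⇒ p=62739, q=6805
i=9: a=4 ⇒ p=285769, q=30996
→ (285769, 30996).  Check: 285769²=81663921361, 85·30996²=81663921360, difference 1.
n=2: (285769,30996)∘(285769,30996) = (285769·285769+85·30996·30996, 285769·30996+30996·285769) = (163327842721,17715391848)
n=3: (163327842721,17715391848)∘(285769,30996) = (285769·163327842721+85·30996·17715391848, 285769·17715391848+30996·163327842721) = (93348068572789129,10125019625991228)
n=4: (93348068572789129,10125019625991228)∘(285769,30996) = (285769·93348068572789129+85·30996·10125019625991228, 285769·10125019625991228+30996·93348068572789129) = (53351968415791425367681,5786833466982059076816)
n=5: (53351968415791425367681,5786833466982059076816)∘(285769,30996) = (285769·53351968415791425367681+85·30996·5786833466982059076816, 285769·5786833466982059076816+30996·53351968415791425367681) = (30492677324331251603220874249,3307395226041867061019271780)

285769 30996
163327842721 17715391848
93348068572789129 10125019625991228
53351968415791425367681 5786833466982059076816
30492677324331251603220874249 3307395226041867061019271780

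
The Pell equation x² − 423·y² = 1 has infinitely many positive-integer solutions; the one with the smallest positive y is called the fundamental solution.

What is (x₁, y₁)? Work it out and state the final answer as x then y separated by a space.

4607 224

[20; 1,1,3,4,3,1,1,40] for √423; ℓ=8 ⇒ convergent index 7
i=0: a=20 ⇒ p=20, q=1
i=1: a=1 ⇒ p=21, q=1
i=2: a=1 ⇒ p=41, q=2
i=3: a=3 ⇒ p=144, q=7
i=4: a=4 ⇒ p=617, q=30
i=5: a=3 ⇒ p=1995, q=97
i=6: a=1 ⇒ p=2612, q=127
i=7: a=1 ⇒ p=4607, q=224
(x₁, y₁) = (4607, 224);  4607² − 423·224² = 1 ✓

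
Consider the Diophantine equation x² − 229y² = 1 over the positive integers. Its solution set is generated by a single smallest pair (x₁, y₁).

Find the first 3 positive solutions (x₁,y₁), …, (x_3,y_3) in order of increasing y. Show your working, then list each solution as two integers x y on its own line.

[15; 7,1,1,7,30] for √229; ℓ=5 ⇒ convergent index 9
k=0  a_k=15  p_k/q_k = 15/1
k=1  a_k=7  p_k/q_k = 106/7
…
k=4  a_k=7  p_k/q_k = 1710/113
k=5  a_k=30  p_k/q_k = 51527/3405
…
k=7  a_k=1  p_k/q_k = 413926/27353
k=8  a_k=1  p_k/q_k = 776325/51301
k=9  a_k=7  p_k/q_k = 5848201/386460
(x₁, y₁) = (5848201, 386460);  5848201² − 229·386460² = 1 ✓
k=2:  x_2 = 5848201·5848201+229·386460·386460 = 68402909872801,  y_2 = 5848201·386460+386460·5848201 = 4520191516920
k=3:  x_3 = 5848201·68402909872801+229·386460·4520191516920 = 800067931842043513801,  y_3 = 5848201·4520191516920+386460·68402909872801 = 52869977098885735380

5848201 386460
68402909872801 4520191516920
800067931842043513801 52869977098885735380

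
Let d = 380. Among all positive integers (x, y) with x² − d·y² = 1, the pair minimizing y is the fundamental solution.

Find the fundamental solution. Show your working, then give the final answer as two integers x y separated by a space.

√380 = [19; 2,38, …], period ℓ=2 (even) → k=1
step 0: (19, 1)  from 19·(1,0) + (0,1)
step 1: (39, 2)  from 2·(19,1) + (1,0)
(x₁, y₁) = (39, 2);  39² − 380·2² = 1 ✓

39 2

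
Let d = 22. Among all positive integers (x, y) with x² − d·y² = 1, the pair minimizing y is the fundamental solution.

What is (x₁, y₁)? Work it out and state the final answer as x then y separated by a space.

197 42

d=22: √d = [4; 1,2,4,2,1,8] (ℓ=6, even), read p_5/q_5
step 0: (4, 1)  from 4·(1,0) + (0,1)
step 1: (5, 1)  from 1·(4,1) + (1,0)
…
step 4: (136, 29)  from 2·(61,13) + (14,3)
step 5: (197, 42)  from 1·(136,29) + (61,13)
→ (197, 42).  Check: 197²=38809, 22·42²=38808, difference 1.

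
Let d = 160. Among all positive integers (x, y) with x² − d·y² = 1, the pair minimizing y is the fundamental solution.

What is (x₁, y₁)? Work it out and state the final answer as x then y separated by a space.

d=160: √d = [12; 1,1,1,5,1,1,1,24] (ℓ=8, even), read p_7/q_7
step 0: (12, 1)  from 12·(1,0) + (0,1)
…
step 5: (253, 20)  from 1·(215,17) + (38,3)
step 6: (468, 37)  from 1·(253,20) + (215,17)
step 7: (721, 57)  from 1·(468,37) + (253,20)
fundamental: x₁=721, y₁=57  (since 519841 − 160·3249 = 1)

721 57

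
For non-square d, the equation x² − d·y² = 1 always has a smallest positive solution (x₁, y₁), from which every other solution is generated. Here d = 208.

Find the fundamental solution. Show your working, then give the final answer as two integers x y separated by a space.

649 45

√208 = [14; 2,2,1,2,2,28, …], period ℓ=6 (even) → k=5
a_0=14:  p_0=14·1+0=14,  q_0=14·0+1=1
a_1=2:  p_1=2·14+1=29,  q_1=2·1+0=2
…
a_4=2:  p_4=2·101+72=274,  q_4=2·7+5=19
a_5=2:  p_5=2·274+101=649,  q_5=2·19+7=45
(x₁, y₁) = (649, 45);  649² − 208·45² = 1 ✓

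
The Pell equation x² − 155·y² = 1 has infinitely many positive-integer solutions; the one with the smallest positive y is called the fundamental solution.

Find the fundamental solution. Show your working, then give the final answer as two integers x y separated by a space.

249 20

√155 = [12; 2,4,2,24, …], period ℓ=4 (even) → k=3
a_0=12:  p_0=12·1+0=12,  q_0=12·0+1=1
a_1=2:  p_1=2·12+1=25,  q_1=2·1+0=2
a_2=4:  p_2=4·25+12=112,  q_2=4·2+1=9
a_3=2:  p_3=2·112+25=249,  q_3=2·9+2=20
fundamental: x₁=249, y₁=20  (since 62001 − 155·400 = 1)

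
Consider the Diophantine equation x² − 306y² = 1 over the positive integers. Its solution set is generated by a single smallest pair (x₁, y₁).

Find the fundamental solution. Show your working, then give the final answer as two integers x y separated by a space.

d=306: √d = [17; 2,34] (ℓ=2, even), read p_1/q_1
a_0=17:  p_0=17·1+0=17,  q_0=17·0+1=1
a_1=2:  p_1=2·17+1=35,  q_1=2·1+0=2
(x₁, y₁) = (35, 2);  35² − 306·2² = 1 ✓

35 2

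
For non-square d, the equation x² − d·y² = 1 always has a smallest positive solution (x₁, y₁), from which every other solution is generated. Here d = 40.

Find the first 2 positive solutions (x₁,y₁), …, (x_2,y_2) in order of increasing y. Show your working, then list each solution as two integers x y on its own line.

d=40: √d = [6; 3,12] (ℓ=2, even), read p_1/q_1
k=0  a_k=6  p_k/q_k = 6/1
k=1  a_k=3  p_k/q_k = 19/3
(x₁, y₁) = (19, 3);  19² − 40·3² = 1 ✓
(x_2, y_2) = (19·19 + 40·3·3, 19·3 + 3·19) = (721, 114)

19 3
721 114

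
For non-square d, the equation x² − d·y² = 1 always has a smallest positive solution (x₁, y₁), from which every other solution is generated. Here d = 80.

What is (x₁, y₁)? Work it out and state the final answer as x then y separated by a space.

[8; 1,16] for √80; ℓ=2 ⇒ convergent index 1
step 0: (8, 1)  from 8·(1,0) + (0,1)
step 1: (9, 1)  from 1·(8,1) + (1,0)
→ (9, 1).  Check: 9²=81, 80·1²=80, difference 1.

9 1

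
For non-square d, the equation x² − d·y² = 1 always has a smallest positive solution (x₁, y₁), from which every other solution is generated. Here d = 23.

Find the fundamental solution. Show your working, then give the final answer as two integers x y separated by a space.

[4; 1,3,1,8] for √23; ℓ=4 ⇒ convergent index 3
k=0  a_k=4  p_k/q_k = 4/1
k=1  a_k=1  p_k/q_k = 5/1
k=2  a_k=3  p_k/q_k = 19/4
k=3  a_k=1  p_k/q_k = 24/5
(x₁, y₁) = (24, 5);  24² − 23·5² = 1 ✓

24 5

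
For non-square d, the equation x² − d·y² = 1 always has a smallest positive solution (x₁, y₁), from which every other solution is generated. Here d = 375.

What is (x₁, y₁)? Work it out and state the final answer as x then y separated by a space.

15124 781

[19; 2,1,2,1,5,1,2,1,2,38] for √375; ℓ=10 ⇒ convergent index 9
k=0  a_k=19  p_k/q_k = 19/1
k=1  a_k=2  p_k/q_k = 39/2
k=2  a_k=1  p_k/q_k = 58/3
k=3  a_k=2  p_k/q_k = 155/8
k=4  a_k=1  p_k/q_k = 213/11
…
k=6  a_k=1  p_k/q_k = 1433/74
…
k=8  a_k=1  p_k/q_k = 5519/285
k=9  a_k=2  p_k/q_k = 15124/781
→ (15124, 781).  Check: 15124²=228735376, 375·781²=228735375, difference 1.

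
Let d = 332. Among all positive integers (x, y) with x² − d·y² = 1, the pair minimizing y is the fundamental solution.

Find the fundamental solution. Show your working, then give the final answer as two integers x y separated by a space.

13447 738

d=332: √d = [18; 4,1,1,8,1,1,4,36] (ℓ=8, even), read p_7/q_7
k=0  a_k=18  p_k/q_k = 18/1
…
k=4  a_k=8  p_k/q_k = 1403/77
k=5  a_k=1  p_k/q_k = 1567/86
k=6  a_k=1  p_k/q_k = 2970/163
k=7  a_k=4  p_k/q_k = 13447/738
fundamental: x₁=13447, y₁=738  (since 180821809 − 332·544644 = 1)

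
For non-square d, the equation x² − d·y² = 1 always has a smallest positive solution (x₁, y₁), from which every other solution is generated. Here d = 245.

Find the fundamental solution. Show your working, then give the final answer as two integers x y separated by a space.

√245 = [15; 1,1,1,7,6,7,1,1,1,30, …], period ℓ=10 (even) → k=9
k=0  a_k=15  p_k/q_k = 15/1
k=1  a_k=1  p_k/q_k = 16/1
…
k=3  a_k=1  p_k/q_k = 47/3
k=4  a_k=7  p_k/q_k = 360/23
k=5  a_k=6  p_k/q_k = 2207/141
…
k=7  a_k=1  p_k/q_k = 18016/1151
k=8  a_k=1  p_k/q_k = 33825/2161
k=9  a_k=1  p_k/q_k = 51841/3312
→ (51841, 3312).  Check: 51841²=2687489281, 245·3312²=2687489280, difference 1.

51841 3312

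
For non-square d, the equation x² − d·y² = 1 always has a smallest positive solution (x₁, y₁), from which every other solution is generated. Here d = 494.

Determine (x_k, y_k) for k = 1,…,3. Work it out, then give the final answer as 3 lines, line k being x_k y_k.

d=494: √d = [22; 4,2,2,1,2,1,2,2,4,44] (ℓ=10, even), read p_9/q_9
a_0=22:  p_0=22·1+0=22,  q_0=22·0+1=1
a_1=4:  p_1=4·22+1=89,  q_1=4·1+0=4
a_2=2:  p_2=2·89+22=200,  q_2=2·4+1=9
…
a_4=1:  p_4=1·489+200=689,  q_4=1·22+9=31
a_5=2:  p_5=2·689+489=1867,  q_5=2·31+22=84
a_6=1:  p_6=1·1867+689=2556,  q_6=1·84+31=115
…
a_8=2:  p_8=2·6979+2556=16514,  q_8=2·314+115=743
a_9=4:  p_9=4·16514+6979=73035,  q_9=4·743+314=3286
→ (73035, 3286).  Check: 73035²=5334111225, 494·3286²=5334111224, difference 1.
(x_2, y_2) = (73035·73035 + 494·3286·3286, 73035·3286 + 3286·73035) = (10668222449, 479986020)
(x_3, y_3) = (73035·10668222449 + 494·3286·479986020, 73035·479986020 + 3286·10668222449) = (1558307253052395, 70111557938114)

73035 3286
10668222449 479986020
1558307253052395 70111557938114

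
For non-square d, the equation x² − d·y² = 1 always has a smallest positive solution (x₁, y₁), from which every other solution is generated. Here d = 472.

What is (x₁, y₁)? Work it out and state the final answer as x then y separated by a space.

306917 14127

[21; 1,2,1,1,1,…,2,1,42] for √472; ℓ=14 ⇒ convergent index 13
k=0  a_k=21  p_k/q_k = 21/1
k=1  a_k=1  p_k/q_k = 22/1
k=2  a_k=2  p_k/q_k = 65/3
k=3  a_k=1  p_k/q_k = 87/4
…
k=6  a_k=4  p_k/q_k = 1108/51
…
k=11  a_k=1  p_k/q_k = 84230/3877
k=12  a_k=2  p_k/q_k = 222687/10250
k=13  a_k=1  p_k/q_k = 306917/14127
fundamental: x₁=306917, y₁=14127  (since 94198044889 − 472·199572129 = 1)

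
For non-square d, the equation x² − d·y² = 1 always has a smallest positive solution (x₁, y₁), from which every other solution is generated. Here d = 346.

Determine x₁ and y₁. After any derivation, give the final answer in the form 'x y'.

[18; 1,1,1,1,36] for √346; ℓ=5 ⇒ convergent index 9
step 0: (18, 1)  from 18·(1,0) + (0,1)
…
step 4: (93, 5)  from 1·(56,3) + (37,2)
…
step 8: (10398, 559)  from 1·(6901,371) + (3497,188)
step 9: (17299, 930)  from 1·(10398,559) + (6901,371)
fundamental: x₁=17299, y₁=930  (since 299255401 − 346·864900 = 1)

17299 930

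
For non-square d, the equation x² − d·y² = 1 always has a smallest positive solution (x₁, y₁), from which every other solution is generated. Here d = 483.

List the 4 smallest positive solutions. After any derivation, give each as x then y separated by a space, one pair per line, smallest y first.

√483 = [21; 1,42, …], period ℓ=2 (even) → k=1
a_0=21:  p_0=21·1+0=21,  q_0=21·0+1=1
a_1=1:  p_1=1·21+1=22,  q_1=1·1+0=1
fundamental: x₁=22, y₁=1  (since 484 − 483·1 = 1)
(x_2, y_2) = (22·22 + 483·1·1, 22·1 + 1·22) = (967, 44)
(x_3, y_3) = (22·967 + 483·1·44, 22·44 + 1·967) = (42526, 1935)
(x_4, y_4) = (22·42526 + 483·1·1935, 22·1935 + 1·42526) = (1870177, 85096)

22 1
967 44
42526 1935
1870177 85096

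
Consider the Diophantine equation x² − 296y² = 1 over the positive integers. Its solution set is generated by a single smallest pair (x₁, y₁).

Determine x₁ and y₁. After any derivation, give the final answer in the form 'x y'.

3699 215

√296 → a₀=17, period (4,1,7,1,4,34); ℓ=6 even so k=5
k=0  a_k=17  p_k/q_k = 17/1
…
k=3  a_k=7  p_k/q_k = 671/39
k=4  a_k=1  p_k/q_k = 757/44
k=5  a_k=4  p_k/q_k = 3699/215
→ (3699, 215).  Check: 3699²=13682601, 296·215²=13682600, difference 1.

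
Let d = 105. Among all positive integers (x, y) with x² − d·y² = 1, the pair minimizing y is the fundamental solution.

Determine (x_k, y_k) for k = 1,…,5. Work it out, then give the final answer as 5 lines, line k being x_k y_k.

√105 = [10; 4,20, …], period ℓ=2 (even) → k=1
i=0: a=10 ⇒ p=10, q=1
i=1: a=4 ⇒ p=41, q=4
fundamental: x₁=41, y₁=4  (since 1681 − 105·16 = 1)
k=2:  x_2 = 41·41+105·4·4 = 3361,  y_2 = 41·4+4·41 = 328
k=3:  x_3 = 41·3361+105·4·328 = 275561,  y_3 = 41·328+4·3361 = 26892
k=4:  x_4 = 41·275561+105·4·26892 = 22592641,  y_4 = 41·26892+4·275561 = 2204816
k=5:  x_5 = 41·22592641+105·4·2204816 = 1852321001,  y_5 = 41·2204816+4·22592641 = 180768020

41 4
3361 328
275561 26892
22592641 2204816
1852321001 180768020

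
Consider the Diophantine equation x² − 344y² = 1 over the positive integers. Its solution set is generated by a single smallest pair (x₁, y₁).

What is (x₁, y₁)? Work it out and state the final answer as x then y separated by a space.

√344 → a₀=18, period (1,1,4,1,3,1,4,1,1,36); ℓ=10 even so k=9
k=0  a_k=18  p_k/q_k = 18/1
…
k=2  a_k=1  p_k/q_k = 37/2
k=3  a_k=4  p_k/q_k = 167/9
k=4  a_k=1  p_k/q_k = 204/11
…
k=6  a_k=1  p_k/q_k = 983/53
k=7  a_k=4  p_k/q_k = 4711/254
k=8  a_k=1  p_k/q_k = 5694/307
k=9  a_k=1  p_k/q_k = 10405/561
→ (10405, 561).  Check: 10405²=108264025, 344·561²=108264024, difference 1.

10405 561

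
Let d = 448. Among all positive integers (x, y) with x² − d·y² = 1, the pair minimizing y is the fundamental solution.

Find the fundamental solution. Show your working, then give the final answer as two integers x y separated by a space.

d=448: √d = [21; 6,42] (ℓ=2, even), read p_1/q_1
i=0: a=21 ⇒ p=21, q=1
i=1: a=6 ⇒ p=127, q=6
(x₁, y₁) = (127, 6);  127² − 448·6² = 1 ✓

127 6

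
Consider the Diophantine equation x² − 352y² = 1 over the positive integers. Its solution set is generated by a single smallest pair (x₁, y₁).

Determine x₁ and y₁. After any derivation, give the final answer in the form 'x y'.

77617 4137

√352 → a₀=18, period (1,3,5,9,5,3,1,36); ℓ=8 even so k=7
a_0=18:  p_0=18·1+0=18,  q_0=18·0+1=1
a_1=1:  p_1=1·18+1=19,  q_1=1·1+0=1
a_2=3:  p_2=3·19+18=75,  q_2=3·1+1=4
a_3=5:  p_3=5·75+19=394,  q_3=5·4+1=21
a_4=9:  p_4=9·394+75=3621,  q_4=9·21+4=193
a_5=5:  p_5=5·3621+394=18499,  q_5=5·193+21=986
a_6=3:  p_6=3·18499+3621=59118,  q_6=3·986+193=3151
a_7=1:  p_7=1·59118+18499=77617,  q_7=1·3151+986=4137
→ (77617, 4137).  Check: 77617²=6024398689, 352·4137²=6024398688, difference 1.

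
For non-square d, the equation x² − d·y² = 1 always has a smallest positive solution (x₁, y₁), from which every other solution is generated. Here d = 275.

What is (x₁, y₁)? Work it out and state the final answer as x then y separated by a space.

√275 = [16; 1,1,2,1,1,32, …], period ℓ=6 (even) → k=5
step 0: (16, 1)  from 16·(1,0) + (0,1)
step 1: (17, 1)  from 1·(16,1) + (1,0)
step 2: (33, 2)  from 1·(17,1) + (16,1)
step 3: (83, 5)  from 2·(33,2) + (17,1)
step 4: (116, 7)  from 1·(83,5) + (33,2)
step 5: (199, 12)  from 1·(116,7) + (83,5)
(x₁, y₁) = (199, 12);  199² − 275·12² = 1 ✓

199 12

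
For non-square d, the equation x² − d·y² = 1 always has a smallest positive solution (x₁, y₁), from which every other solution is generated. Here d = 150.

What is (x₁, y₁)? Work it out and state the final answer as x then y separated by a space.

49 4

[12; 4,24] for √150; ℓ=2 ⇒ convergent index 1
a_0=12:  p_0=12·1+0=12,  q_0=12·0+1=1
a_1=4:  p_1=4·12+1=49,  q_1=4·1+0=4
→ (49, 4).  Check: 49²=2401, 150·4²=2400, difference 1.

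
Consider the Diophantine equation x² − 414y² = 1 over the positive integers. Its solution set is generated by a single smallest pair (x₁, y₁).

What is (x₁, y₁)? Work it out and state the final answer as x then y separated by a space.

24335 1196

√414 → a₀=20, period (2,1,7,2,7,1,2,40); ℓ=8 even so k=7
a_0=20:  p_0=20·1+0=20,  q_0=20·0+1=1
a_1=2:  p_1=2·20+1=41,  q_1=2·1+0=2
a_2=1:  p_2=1·41+20=61,  q_2=1·2+1=3
…
a_4=2:  p_4=2·468+61=997,  q_4=2·23+3=49
a_5=7:  p_5=7·997+468=7447,  q_5=7·49+23=366
a_6=1:  p_6=1·7447+997=8444,  q_6=1·366+49=415
a_7=2:  p_7=2·8444+7447=24335,  q_7=2·415+366=1196
fundamental: x₁=24335, y₁=1196  (since 592192225 − 414·1430416 = 1)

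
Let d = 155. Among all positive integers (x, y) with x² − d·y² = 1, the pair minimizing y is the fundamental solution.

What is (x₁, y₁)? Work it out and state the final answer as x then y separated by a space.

√155 = [12; 2,4,2,24, …], period ℓ=4 (even) → k=3
step 0: (12, 1)  from 12·(1,0) + (0,1)
…
step 2: (112, 9)  from 4·(25,2) + (12,1)
step 3: (249, 20)  from 2·(112,9) + (25,2)
(x₁, y₁) = (249, 20);  249² − 155·20² = 1 ✓

249 20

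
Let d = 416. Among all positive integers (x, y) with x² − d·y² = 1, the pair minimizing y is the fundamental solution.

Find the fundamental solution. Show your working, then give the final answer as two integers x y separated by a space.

5201 255

√416 → a₀=20, period (2,1,1,9,1,1,2,40); ℓ=8 even so k=7
a_0=20:  p_0=20·1+0=20,  q_0=20·0+1=1
…
a_4=9:  p_4=9·102+61=979,  q_4=9·5+3=48
a_5=1:  p_5=1·979+102=1081,  q_5=1·48+5=53
a_6=1:  p_6=1·1081+979=2060,  q_6=1·53+48=101
a_7=2:  p_7=2·2060+1081=5201,  q_7=2·101+53=255
(x₁, y₁) = (5201, 255);  5201² − 416·255² = 1 ✓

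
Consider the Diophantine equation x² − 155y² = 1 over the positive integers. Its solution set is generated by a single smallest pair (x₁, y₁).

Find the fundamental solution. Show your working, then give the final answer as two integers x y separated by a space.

249 20

[12; 2,4,2,24] for √155; ℓ=4 ⇒ convergent index 3
step 0: (12, 1)  from 12·(1,0) + (0,1)
…
step 2: (112, 9)  from 4·(25,2) + (12,1)
step 3: (249, 20)  from 2·(112,9) + (25,2)
→ (249, 20).  Check: 249²=62001, 155·20²=62000, difference 1.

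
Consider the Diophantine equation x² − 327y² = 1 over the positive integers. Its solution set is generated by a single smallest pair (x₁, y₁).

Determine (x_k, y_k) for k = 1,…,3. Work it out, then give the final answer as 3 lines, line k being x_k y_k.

√327 → a₀=18, period (12,36); ℓ=2 even so k=1
a_0=18:  p_0=18·1+0=18,  q_0=18·0+1=1
a_1=12:  p_1=12·18+1=217,  q_1=12·1+0=12
fundamental: x₁=217, y₁=12  (since 47089 − 327·144 = 1)
(217+12√327)^2 = 94177 + 5208√327
(217+12√327)^3 = 40872601 + 2260260√327

217 12
94177 5208
40872601 2260260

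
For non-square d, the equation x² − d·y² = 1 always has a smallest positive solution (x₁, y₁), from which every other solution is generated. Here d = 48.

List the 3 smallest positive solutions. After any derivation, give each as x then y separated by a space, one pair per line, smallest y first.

√48 = [6; 1,12, …], period ℓ=2 (even) → k=1
k=0  a_k=6  p_k/q_k = 6/1
k=1  a_k=1  p_k/q_k = 7/1
→ (7, 1).  Check: 7²=49, 48·1²=48, difference 1.
(7+1√48)^2 = 97 + 14√48
(7+1√48)^3 = 1351 + 195√48

7 1
97 14
1351 195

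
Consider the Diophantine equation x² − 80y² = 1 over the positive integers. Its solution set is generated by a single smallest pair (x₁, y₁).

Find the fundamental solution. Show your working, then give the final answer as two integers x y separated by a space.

9 1

[8; 1,16] for √80; ℓ=2 ⇒ convergent index 1
step 0: (8, 1)  from 8·(1,0) + (0,1)
step 1: (9, 1)  from 1·(8,1) + (1,0)
→ (9, 1).  Check: 9²=81, 80·1²=80, difference 1.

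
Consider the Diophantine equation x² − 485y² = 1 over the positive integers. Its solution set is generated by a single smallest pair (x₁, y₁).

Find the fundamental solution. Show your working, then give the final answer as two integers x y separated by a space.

969 44

√485 = [22; 44, …], period ℓ=1 (odd) → k=1
step 0: (22, 1)  from 22·(1,0) + (0,1)
step 1: (969, 44)  from 44·(22,1) + (1,0)
fundamental: x₁=969, y₁=44  (since 938961 − 485·1936 = 1)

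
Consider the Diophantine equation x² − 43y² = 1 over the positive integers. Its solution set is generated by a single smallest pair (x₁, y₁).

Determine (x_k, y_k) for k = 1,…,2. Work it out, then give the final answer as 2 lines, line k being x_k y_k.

3482 531
24248647 3697884

d=43: √d = [6; 1,1,3,1,5,1,3,1,1,12] (ℓ=10, even), read p_9/q_9
step 0: (6, 1)  from 6·(1,0) + (0,1)
step 1: (7, 1)  from 1·(6,1) + (1,0)
step 2: (13, 2)  from 1·(7,1) + (6,1)
…
step 4: (59, 9)  from 1·(46,7) + (13,2)
step 5: (341, 52)  from 5·(59,9) + (46,7)
…
step 7: (1541, 235)  from 3·(400,61) + (341,52)
step 8: (1941, 296)  from 1·(1541,235) + (400,61)
step 9: (3482, 531)  from 1·(1941,296) + (1541,235)
(x₁, y₁) = (3482, 531);  3482² − 43·531² = 1 ✓
k=2:  x_2 = 3482·3482+43·531·531 = 24248647,  y_2 = 3482·531+531·3482 = 3697884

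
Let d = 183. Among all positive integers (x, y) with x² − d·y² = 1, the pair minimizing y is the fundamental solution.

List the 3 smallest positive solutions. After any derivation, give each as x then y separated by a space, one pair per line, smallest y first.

√183 → a₀=13, period (1,1,8,1,1,26); ℓ=6 even so k=5
step 0: (13, 1)  from 13·(1,0) + (0,1)
…
step 3: (230, 17)  from 8·(27,2) + (14,1)
step 4: (257, 19)  from 1·(230,17) + (27,2)
step 5: (487, 36)  from 1·(257,19) + (230,17)
→ (487, 36).  Check: 487²=237169, 183·36²=237168, difference 1.
k=2:  x_2 = 487·487+183·36·36 = 474337,  y_2 = 487·36+36·487 = 35064
k=3:  x_3 = 487·474337+183·36·35064 = 462003751,  y_3 = 487·35064+36·474337 = 34152300

487 36
474337 35064
462003751 34152300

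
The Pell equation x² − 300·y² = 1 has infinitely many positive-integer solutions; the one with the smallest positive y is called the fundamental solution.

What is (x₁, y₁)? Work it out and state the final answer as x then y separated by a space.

1351 78

[17; 3,8,3,34] for √300; ℓ=4 ⇒ convergent index 3
a_0=17:  p_0=17·1+0=17,  q_0=17·0+1=1
a_1=3:  p_1=3·17+1=52,  q_1=3·1+0=3
a_2=8:  p_2=8·52+17=433,  q_2=8·3+1=25
a_3=3:  p_3=3·433+52=1351,  q_3=3·25+3=78
fundamental: x₁=1351, y₁=78  (since 1825201 − 300·6084 = 1)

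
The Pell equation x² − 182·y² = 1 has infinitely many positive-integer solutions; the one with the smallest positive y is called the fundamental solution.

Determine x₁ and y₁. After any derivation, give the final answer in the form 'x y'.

√182 → a₀=13, period (2,26); ℓ=2 even so k=1
step 0: (13, 1)  from 13·(1,0) + (0,1)
step 1: (27, 2)  from 2·(13,1) + (1,0)
fundamental: x₁=27, y₁=2  (since 729 − 182·4 = 1)

27 2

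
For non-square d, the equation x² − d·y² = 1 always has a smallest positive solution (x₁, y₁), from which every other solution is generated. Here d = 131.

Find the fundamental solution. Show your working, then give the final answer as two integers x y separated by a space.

10610 927

[11; 2,4,11,4,2,22] for √131; ℓ=6 ⇒ convergent index 5
a_0=11:  p_0=11·1+0=11,  q_0=11·0+1=1
…
a_4=4:  p_4=4·1156+103=4727,  q_4=4·101+9=413
a_5=2:  p_5=2·4727+1156=10610,  q_5=2·413+101=927
fundamental: x₁=10610, y₁=927  (since 112572100 − 131·859329 = 1)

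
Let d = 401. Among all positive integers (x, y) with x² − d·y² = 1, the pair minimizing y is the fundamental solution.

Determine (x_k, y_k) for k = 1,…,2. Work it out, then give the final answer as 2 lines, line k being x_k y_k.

d=401: √d = [20; 40] (ℓ=1, odd), read p_1/q_1
k=0  a_k=20  p_k/q_k = 20/1
k=1  a_k=40  p_k/q_k = 801/40
→ (801, 40).  Check: 801²=641601, 401·40²=641600, difference 1.
k=2:  x_2 = 801·801+401·40·40 = 1283201,  y_2 = 801·40+40·801 = 64080

801 40
1283201 64080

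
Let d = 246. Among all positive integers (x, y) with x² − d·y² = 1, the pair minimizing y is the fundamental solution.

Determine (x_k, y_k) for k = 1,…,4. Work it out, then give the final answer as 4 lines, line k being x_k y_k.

88805 5662
15772656049 1005627820
2801381440774085 178609557104538
497553357680112580801 31722843436331366360

[15; 1,2,5,1,14,1,5,2,1,30] for √246; ℓ=10 ⇒ convergent index 9
a_0=15:  p_0=15·1+0=15,  q_0=15·0+1=1
…
a_2=2:  p_2=2·16+15=47,  q_2=2·1+1=3
a_3=5:  p_3=5·47+16=251,  q_3=5·3+1=16
…
a_8=2:  p_8=2·28028+4721=60777,  q_8=2·1787+301=3875
a_9=1:  p_9=1·60777+28028=88805,  q_9=1·3875+1787=5662
(x₁, y₁) = (88805, 5662);  88805² − 246·5662² = 1 ✓
(88805+5662√246)^2 = 15772656049 + 1005627820√246
(88805+5662√246)^3 = 2801381440774085 + 178609557104538√246
(88805+5662√246)^4 = 497553357680112580801 + 31722843436331366360√246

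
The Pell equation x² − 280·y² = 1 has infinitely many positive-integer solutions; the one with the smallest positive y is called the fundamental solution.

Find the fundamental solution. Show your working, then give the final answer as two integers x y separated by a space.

251 15

[16; 1,2,1,2,1,32] for √280; ℓ=6 ⇒ convergent index 5
a_0=16:  p_0=16·1+0=16,  q_0=16·0+1=1
…
a_3=1:  p_3=1·50+17=67,  q_3=1·3+1=4
a_4=2:  p_4=2·67+50=184,  q_4=2·4+3=11
a_5=1:  p_5=1·184+67=251,  q_5=1·11+4=15
→ (251, 15).  Check: 251²=63001, 280·15²=63000, difference 1.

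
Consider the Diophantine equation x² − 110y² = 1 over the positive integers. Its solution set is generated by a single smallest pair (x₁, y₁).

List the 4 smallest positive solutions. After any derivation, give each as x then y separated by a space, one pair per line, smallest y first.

√110 = [10; 2,20, …], period ℓ=2 (even) → k=1
a_0=10:  p_0=10·1+0=10,  q_0=10·0+1=1
a_1=2:  p_1=2·10+1=21,  q_1=2·1+0=2
fundamental: x₁=21, y₁=2  (since 441 − 110·4 = 1)
(21+2√110)^2 = 881 + 84√110
(21+2√110)^3 = 36981 + 3526√110
(21+2√110)^4 = 1552321 + 148008√110

21 2
881 84
36981 3526
1552321 148008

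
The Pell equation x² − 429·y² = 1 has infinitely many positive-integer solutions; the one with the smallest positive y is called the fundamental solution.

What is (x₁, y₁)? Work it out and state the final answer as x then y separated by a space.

[20; 1,2,2,9,1,12,1,9,2,2,1,40] for √429; ℓ=12 ⇒ convergent index 11
k=0  a_k=20  p_k/q_k = 20/1
…
k=9  a_k=2  p_k/q_k = 438459/21169
k=10  a_k=2  p_k/q_k = 1085636/52415
k=11  a_k=1  p_k/q_k = 1524095/73584
→ (1524095, 73584).  Check: 1524095²=2322865569025, 429·73584²=2322865569024, difference 1.

1524095 73584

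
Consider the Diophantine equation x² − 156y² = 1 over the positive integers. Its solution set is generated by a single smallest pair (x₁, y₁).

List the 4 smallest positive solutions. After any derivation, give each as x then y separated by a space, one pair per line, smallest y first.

√156 = [12; 2,24, …], period ℓ=2 (even) → k=1
k=0  a_k=12  p_k/q_k = 12/1
k=1  a_k=2  p_k/q_k = 25/2
fundamental: x₁=25, y₁=2  (since 625 − 156·4 = 1)
(x_2, y_2) = (25·25 + 156·2·2, 25·2 + 2·25) = (1249, 100)
(x_3, y_3) = (25·1249 + 156·2·100, 25·100 + 2·1249) = (62425, 4998)
(x_4, y_4) = (25·62425 + 156·2·4998, 25·4998 + 2·62425) = (3120001, 249800)

25 2
1249 100
62425 4998
3120001 249800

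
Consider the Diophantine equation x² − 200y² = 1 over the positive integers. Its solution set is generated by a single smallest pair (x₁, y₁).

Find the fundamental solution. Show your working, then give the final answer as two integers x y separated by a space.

99 7

√200 = [14; 7,28, …], period ℓ=2 (even) → k=1
i=0: a=14 ⇒ p=14, q=1
i=1: a=7 ⇒ p=99, q=7
fundamental: x₁=99, y₁=7  (since 9801 − 200·49 = 1)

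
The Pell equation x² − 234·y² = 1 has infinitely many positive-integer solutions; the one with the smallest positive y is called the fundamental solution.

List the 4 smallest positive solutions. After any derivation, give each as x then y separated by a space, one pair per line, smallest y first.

[15; 3,2,1,2,1,2,3,30] for √234; ℓ=8 ⇒ convergent index 7
i=0: a=15 ⇒ p=15, q=1
i=1: a=3 ⇒ p=46, q=3
…
i=6: a=2 ⇒ p=1545, q=101
i=7: a=3 ⇒ p=5201, q=340
→ (5201, 340).  Check: 5201²=27050401, 234·340²=27050400, difference 1.
(x_2, y_2) = (5201·5201 + 234·340·340, 5201·340 + 340·5201) = (54100801, 3536680)
(x_3, y_3) = (5201·54100801 + 234·340·3536680, 5201·3536680 + 340·54100801) = (562756526801, 36788545020)
(x_4, y_4) = (5201·562756526801 + 234·340·36788545020, 5201·36788545020 + 340·562756526801) = (5853793337683201, 382674441761360)

5201 340
54100801 3536680
562756526801 36788545020
5853793337683201 382674441761360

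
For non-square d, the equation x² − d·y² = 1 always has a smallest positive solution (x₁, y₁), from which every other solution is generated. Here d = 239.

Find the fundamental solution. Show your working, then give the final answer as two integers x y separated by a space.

6195120 400729

√239 → a₀=15, period (2,5,1,2,4,15,4,2,1,5,2,30); ℓ=12 even so k=11
i=0: a=15 ⇒ p=15, q=1
i=1: a=2 ⇒ p=31, q=2
i=2: a=5 ⇒ p=170, q=11
…
i=4: a=2 ⇒ p=572, q=37
i=5: a=4 ⇒ p=2489, q=161
i=6: a=15 ⇒ p=37907, q=2452
…
i=10: a=5 ⇒ p=2847431, q=184185
i=11: a=2 ⇒ p=6195120, q=400729
→ (6195120, 400729).  Check: 6195120²=38379511814400, 239·400729²=38379511814399, difference 1.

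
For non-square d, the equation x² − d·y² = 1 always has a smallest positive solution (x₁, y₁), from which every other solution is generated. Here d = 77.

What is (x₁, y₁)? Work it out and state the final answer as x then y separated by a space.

[8; 1,3,2,3,1,16] for √77; ℓ=6 ⇒ convergent index 5
step 0: (8, 1)  from 8·(1,0) + (0,1)
…
step 2: (35, 4)  from 3·(9,1) + (8,1)
step 3: (79, 9)  from 2·(35,4) + (9,1)
step 4: (272, 31)  from 3·(79,9) + (35,4)
step 5: (351, 40)  from 1·(272,31) + (79,9)
(x₁, y₁) = (351, 40);  351² − 77·40² = 1 ✓

351 40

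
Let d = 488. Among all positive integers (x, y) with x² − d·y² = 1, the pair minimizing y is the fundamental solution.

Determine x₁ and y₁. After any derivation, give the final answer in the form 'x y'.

√488 = [22; 11,44, …], period ℓ=2 (even) → k=1
i=0: a=22 ⇒ p=22, q=1
i=1: a=11 ⇒ p=243, q=11
(x₁, y₁) = (243, 11);  243² − 488·11² = 1 ✓

243 11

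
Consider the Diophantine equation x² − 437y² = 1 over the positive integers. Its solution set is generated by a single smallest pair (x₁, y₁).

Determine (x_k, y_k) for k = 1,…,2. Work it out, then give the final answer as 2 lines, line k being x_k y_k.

4599 220
42301601 2023560

[20; 1,9,2,9,1,40] for √437; ℓ=6 ⇒ convergent index 5
i=0: a=20 ⇒ p=20, q=1
…
i=4: a=9 ⇒ p=4160, q=199
i=5: a=1 ⇒ p=4599, q=220
(x₁, y₁) = (4599, 220);  4599² − 437·220² = 1 ✓
k=2:  x_2 = 4599·4599+437·220·220 = 42301601,  y_2 = 4599·220+220·4599 = 2023560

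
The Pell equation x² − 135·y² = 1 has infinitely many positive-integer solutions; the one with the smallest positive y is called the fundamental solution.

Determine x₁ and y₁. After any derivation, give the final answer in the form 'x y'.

244 21

d=135: √d = [11; 1,1,1,1,1,1,1,22] (ℓ=8, even), read p_7/q_7
step 0: (11, 1)  from 11·(1,0) + (0,1)
step 1: (12, 1)  from 1·(11,1) + (1,0)
…
step 6: (151, 13)  from 1·(93,8) + (58,5)
step 7: (244, 21)  from 1·(151,13) + (93,8)
→ (244, 21).  Check: 244²=59536, 135·21²=59535, difference 1.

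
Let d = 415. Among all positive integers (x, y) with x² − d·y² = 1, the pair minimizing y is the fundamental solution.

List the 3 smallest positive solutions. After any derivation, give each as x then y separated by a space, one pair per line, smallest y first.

18412804 903849
678062702284831 33284788965192
24970071273761872339444 1225732590794885332887

d=415: √d = [20; 2,1,2,4,6,…,1,2,40] (ℓ=16, even), read p_15/q_15
a_0=20:  p_0=20·1+0=20,  q_0=20·0+1=1
…
a_3=2:  p_3=2·61+41=163,  q_3=2·3+2=8
…
a_9=1:  p_9=1·33939+9595=43534,  q_9=1·1666+471=2137
…
a_14=1:  p_14=1·4730294+2110961=6841255,  q_14=1·232201+103623=335824
a_15=2:  p_15=2·6841255+4730294=18412804,  q_15=2·335824+232201=903849
(x₁, y₁) = (18412804, 903849);  18412804² − 415·903849² = 1 ✓
(x_2, y_2) = (18412804·18412804 + 415·903849·903849, 18412804·903849 + 903849·18412804) = (678062702284831, 33284788965192)
(x_3, y_3) = (18412804·678062702284831 + 415·903849·33284788965192, 18412804·33284788965192 + 903849·678062702284831) = (24970071273761872339444, 1225732590794885332887)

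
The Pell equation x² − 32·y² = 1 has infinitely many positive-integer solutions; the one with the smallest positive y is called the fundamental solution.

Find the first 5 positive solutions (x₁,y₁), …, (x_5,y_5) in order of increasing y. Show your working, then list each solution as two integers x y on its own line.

d=32: √d = [5; 1,1,1,10] (ℓ=4, even), read p_3/q_3
i=0: a=5 ⇒ p=5, q=1
…
i=2: a=1 ⇒ p=11, q=2
i=3: a=1 ⇒ p=17, q=3
fundamental: x₁=17, y₁=3  (since 289 − 32·9 = 1)
k=2:  x_2 = 17·17+32·3·3 = 577,  y_2 = 17·3+3·17 = 102
k=3:  x_3 = 17·577+32·3·102 = 19601,  y_3 = 17·102+3·577 = 3465
k=4:  x_4 = 17·19601+32·3·3465 = 665857,  y_4 = 17·3465+3·19601 = 117708
k=5:  x_5 = 17·665857+32·3·117708 = 22619537,  y_5 = 17·117708+3·665857 = 3998607

17 3
577 102
19601 3465
665857 117708
22619537 3998607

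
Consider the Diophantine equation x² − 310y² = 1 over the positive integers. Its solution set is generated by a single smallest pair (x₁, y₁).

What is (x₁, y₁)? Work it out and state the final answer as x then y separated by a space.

848719 48204

d=310: √d = [17; 1,1,1,1,5,…,1,1,34] (ℓ=16, even), read p_15/q_15
k=0  a_k=17  p_k/q_k = 17/1
k=1  a_k=1  p_k/q_k = 18/1
k=2  a_k=1  p_k/q_k = 35/2
…
k=4  a_k=1  p_k/q_k = 88/5
k=5  a_k=5  p_k/q_k = 493/28
…
k=7  a_k=1  p_k/q_k = 2060/117
k=8  a_k=2  p_k/q_k = 5687/323
…
k=10  a_k=3  p_k/q_k = 28928/1643
k=11  a_k=5  p_k/q_k = 152387/8655
…
k=14  a_k=1  p_k/q_k = 515017/29251
k=15  a_k=1  p_k/q_k = 848719/48204
(x₁, y₁) = (848719, 48204);  848719² − 310·48204² = 1 ✓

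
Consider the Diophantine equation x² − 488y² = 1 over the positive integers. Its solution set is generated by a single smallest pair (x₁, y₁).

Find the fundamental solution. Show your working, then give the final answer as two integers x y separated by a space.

[22; 11,44] for √488; ℓ=2 ⇒ convergent index 1
step 0: (22, 1)  from 22·(1,0) + (0,1)
step 1: (243, 11)  from 11·(22,1) + (1,0)
fundamental: x₁=243, y₁=11  (since 59049 − 488·121 = 1)

243 11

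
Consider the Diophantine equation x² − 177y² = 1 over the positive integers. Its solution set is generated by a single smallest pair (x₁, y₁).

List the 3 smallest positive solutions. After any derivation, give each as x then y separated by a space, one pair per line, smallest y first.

d=177: √d = [13; 3,3,2,8,2,3,3,26] (ℓ=8, even), read p_7/q_7
step 0: (13, 1)  from 13·(1,0) + (0,1)
…
step 2: (133, 10)  from 3·(40,3) + (13,1)
…
step 6: (18985, 1427)  from 3·(5468,411) + (2581,194)
step 7: (62423, 4692)  from 3·(18985,1427) + (5468,411)
fundamental: x₁=62423, y₁=4692  (since 3896630929 − 177·22014864 = 1)
(62423+4692√177)^2 = 7793261857 + 585777432√177
(62423+4692√177)^3 = 972957569736599 + 73131969270780√177

62423 4692
7793261857 585777432
972957569736599 73131969270780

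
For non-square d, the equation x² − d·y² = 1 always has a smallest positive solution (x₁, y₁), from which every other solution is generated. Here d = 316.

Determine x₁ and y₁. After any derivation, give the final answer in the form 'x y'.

12799 720

[17; 1,3,2,8,2,3,1,34] for √316; ℓ=8 ⇒ convergent index 7
k=0  a_k=17  p_k/q_k = 17/1
k=1  a_k=1  p_k/q_k = 18/1
k=2  a_k=3  p_k/q_k = 71/4
k=3  a_k=2  p_k/q_k = 160/9
…
k=5  a_k=2  p_k/q_k = 2862/161
k=6  a_k=3  p_k/q_k = 9937/559
k=7  a_k=1  p_k/q_k = 12799/720
fundamental: x₁=12799, y₁=720  (since 163814401 − 316·518400 = 1)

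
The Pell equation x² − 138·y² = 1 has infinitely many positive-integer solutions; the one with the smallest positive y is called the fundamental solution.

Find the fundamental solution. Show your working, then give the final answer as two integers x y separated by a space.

47 4

d=138: √d = [11; 1,2,1,22] (ℓ=4, even), read p_3/q_3
a_0=11:  p_0=11·1+0=11,  q_0=11·0+1=1
a_1=1:  p_1=1·11+1=12,  q_1=1·1+0=1
a_2=2:  p_2=2·12+11=35,  q_2=2·1+1=3
a_3=1:  p_3=1·35+12=47,  q_3=1·3+1=4
(x₁, y₁) = (47, 4);  47² − 138·4² = 1 ✓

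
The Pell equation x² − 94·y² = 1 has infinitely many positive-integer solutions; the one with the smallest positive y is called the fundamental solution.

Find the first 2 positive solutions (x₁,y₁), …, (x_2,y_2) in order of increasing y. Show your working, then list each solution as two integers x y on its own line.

2143295 221064
9187426914049 947610731760

d=94: √d = [9; 1,2,3,1,1,…,2,1,18] (ℓ=16, even), read p_15/q_15
k=0  a_k=9  p_k/q_k = 9/1
…
k=2  a_k=2  p_k/q_k = 29/3
…
k=5  a_k=1  p_k/q_k = 223/23
…
k=7  a_k=1  p_k/q_k = 1464/151
…
k=9  a_k=1  p_k/q_k = 14417/1487
k=10  a_k=5  p_k/q_k = 85038/8771
k=11  a_k=1  p_k/q_k = 99455/10258
…
k=14  a_k=2  p_k/q_k = 1490361/153719
k=15  a_k=1  p_k/q_k = 2143295/221064
(x₁, y₁) = (2143295, 221064);  2143295² − 94·221064² = 1 ✓
n=2: (2143295,221064)∘(2143295,221064) = (2143295·2143295+94·221064·221064, 2143295·221064+221064·2143295) = (9187426914049,947610731760)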